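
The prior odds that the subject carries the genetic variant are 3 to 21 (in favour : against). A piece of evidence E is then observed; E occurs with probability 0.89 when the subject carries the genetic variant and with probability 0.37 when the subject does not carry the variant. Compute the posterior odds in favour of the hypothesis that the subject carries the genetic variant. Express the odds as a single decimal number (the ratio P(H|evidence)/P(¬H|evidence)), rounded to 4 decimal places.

Posterior odds ≈ 0.3436

Prior odds = 3/21 = 0.14286. In log-odds, ln(0.14286) = -1.9459.
Add log likelihood ratio: ln(2.4054) = 0.87772.
Posterior log-odds = -1.0682, so posterior odds = exp(-1.0682) = 0.34363.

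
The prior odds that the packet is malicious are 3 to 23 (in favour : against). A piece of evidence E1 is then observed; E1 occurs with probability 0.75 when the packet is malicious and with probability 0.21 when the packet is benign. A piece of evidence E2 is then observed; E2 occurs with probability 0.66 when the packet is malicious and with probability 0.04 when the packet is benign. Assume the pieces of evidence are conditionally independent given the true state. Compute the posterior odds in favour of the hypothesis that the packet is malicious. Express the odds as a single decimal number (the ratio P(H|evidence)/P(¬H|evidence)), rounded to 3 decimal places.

Prior odds = 3/23 = 0.13043. In log-odds, ln(0.13043) = -2.0369.
Add log likelihood ratios: ln(3.5714) + ln(16.500) = 4.0763.
Posterior log-odds = 2.0394, so posterior odds = exp(2.0394) = 7.6863.

Posterior odds ≈ 7.686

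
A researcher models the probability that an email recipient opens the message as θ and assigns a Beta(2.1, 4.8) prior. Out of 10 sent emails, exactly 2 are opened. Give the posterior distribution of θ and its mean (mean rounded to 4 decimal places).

Observing 2 successes and 8 failures updates Beta(2.1, 4.8) by adding the success and failure counts to the two shape parameters: α = 2.1+2 = 4.1, β = 4.8+8 = 12.8.
E[θ | data] = 4.1/(4.1+12.8) = 0.2426.

Posterior: Beta(4.1, 12.8); mean ≈ 0.2426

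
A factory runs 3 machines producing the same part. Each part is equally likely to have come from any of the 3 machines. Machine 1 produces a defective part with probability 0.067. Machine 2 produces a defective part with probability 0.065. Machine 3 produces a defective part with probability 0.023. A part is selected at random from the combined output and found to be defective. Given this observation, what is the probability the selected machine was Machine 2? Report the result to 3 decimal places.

Posterior probability ≈ 0.419

P(defective|M1) = 0.067; P(defective|M2) = 0.065; P(defective|M3) = 0.023.
Prior × likelihood for each source: 0.333333·0.067=0.02233, 0.333333·0.065=0.02167, 0.333333·0.023=0.007667. Summing gives P(defective) = 0.051667.
P(Machine 2 | defective) = 0.02167 / 0.051667 = 0.419.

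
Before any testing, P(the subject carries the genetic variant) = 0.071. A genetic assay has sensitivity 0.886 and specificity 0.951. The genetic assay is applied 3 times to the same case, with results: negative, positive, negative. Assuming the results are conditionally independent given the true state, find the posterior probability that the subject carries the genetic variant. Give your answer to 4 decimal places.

Let H be the event that the subject carries the genetic variant; start with P(H) = 0.071. P('positive'|H) = 0.886, P('positive'|¬H) = 0.049.
Update on result 1 ('negative'): P(H) ← 0.114·0.0710 / (0.114·0.0710 + 0.951·0.9290) = 0.0080940/0.89157 = 0.0091.
Update on result 2 ('positive'): P(H) ← 0.886·0.0091 / (0.886·0.0091 + 0.049·0.9909) = 0.0080434/0.056599 = 0.1421.
Update on result 3 ('negative'): P(H) ← 0.114·0.1421 / (0.114·0.1421 + 0.951·0.8579) = 0.016201/0.83205 = 0.0195.

Posterior P(H) ≈ 0.0195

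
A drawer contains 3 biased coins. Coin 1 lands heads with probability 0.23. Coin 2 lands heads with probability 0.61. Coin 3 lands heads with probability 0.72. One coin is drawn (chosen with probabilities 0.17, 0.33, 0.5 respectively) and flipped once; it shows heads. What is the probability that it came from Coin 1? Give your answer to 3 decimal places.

P(heads|C1) = 0.23; P(heads|C2) = 0.61; P(heads|C3) = 0.72.
Prior × likelihood for each source: 0.17·0.23=0.03910, 0.33·0.61=0.2013, 0.5·0.72=0.3600. Summing gives P(heads) = 0.60040.
P(Coin 1 | heads) = 0.03910 / 0.60040 = 0.065.

Posterior probability ≈ 0.065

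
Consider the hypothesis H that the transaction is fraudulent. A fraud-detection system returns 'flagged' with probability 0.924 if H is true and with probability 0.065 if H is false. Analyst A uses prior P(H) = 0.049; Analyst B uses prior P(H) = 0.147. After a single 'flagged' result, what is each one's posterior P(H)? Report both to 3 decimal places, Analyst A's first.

The likelihood ratio for a 'flagged' result is 0.924/0.065 = 14.215.
Analyst A: prior odds 0.049/0.951 = 0.051525; posterior odds 0.73244; posterior probability 0.423.
Analyst B: prior odds 0.147/0.853 = 0.17233; posterior odds 2.4498; posterior probability 0.710.

Analyst A: 0.423; Analyst B: 0.710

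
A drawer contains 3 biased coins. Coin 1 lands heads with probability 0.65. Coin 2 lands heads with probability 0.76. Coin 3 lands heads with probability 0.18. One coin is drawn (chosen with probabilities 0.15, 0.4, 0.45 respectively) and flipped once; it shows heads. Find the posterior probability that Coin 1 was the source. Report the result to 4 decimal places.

Posterior probability ≈ 0.2021

Tabulate prior·likelihood by source: [1] prior 0.15, lik 0.65, product 0.09750; [2] prior 0.4, lik 0.76, product 0.3040; [3] prior 0.45, lik 0.18, product 0.08100.
Normalizing constant = 0.48250; the posterior for Coin 1 is its product over the sum, 0.09750/0.48250 = 0.2021.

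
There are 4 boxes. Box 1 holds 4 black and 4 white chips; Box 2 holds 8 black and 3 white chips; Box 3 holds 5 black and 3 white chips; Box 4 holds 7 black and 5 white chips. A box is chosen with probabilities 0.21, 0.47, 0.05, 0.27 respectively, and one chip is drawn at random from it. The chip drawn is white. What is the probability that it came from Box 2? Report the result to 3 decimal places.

Tabulate prior·likelihood by source: [1] prior 0.21, lik 0.5, product 0.1050; [2] prior 0.47, lik 0.2727, product 0.1282; [3] prior 0.05, lik 0.375, product 0.01875; [4] prior 0.27, lik 0.4167, product 0.1125.
Normalizing constant = 0.36443; the posterior for Box 2 is its product over the sum, 0.1282/0.36443 = 0.352.

Posterior probability ≈ 0.352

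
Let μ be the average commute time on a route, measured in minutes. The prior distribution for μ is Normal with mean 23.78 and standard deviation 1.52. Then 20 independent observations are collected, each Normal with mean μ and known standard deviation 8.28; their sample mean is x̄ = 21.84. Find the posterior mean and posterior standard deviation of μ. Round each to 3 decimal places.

Prior precision 1/τ₀² = 1/1.52² = 0.432825; data precision n/σ² = 20/8.28² = 0.291722.
Posterior precision = 0.432825 + 0.291722 = 0.724548, giving posterior SD = 1/√0.724548 = 1.175.
Posterior mean = (0.432825·23.78 + 0.291722·21.84) / 0.724548 = 22.999.

Posterior mean ≈ 22.999; posterior SD ≈ 1.175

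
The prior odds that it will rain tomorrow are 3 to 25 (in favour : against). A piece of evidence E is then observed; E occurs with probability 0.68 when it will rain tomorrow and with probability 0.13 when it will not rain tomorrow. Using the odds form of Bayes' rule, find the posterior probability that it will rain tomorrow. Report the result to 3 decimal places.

Posterior probability ≈ 0.386

Prior odds = 3/25 = 0.12000.
Likelihood ratio for E = 0.68/0.13 = 5.2308.
Posterior odds = prior odds × LR = 0.62769.
Posterior probability = odds/(1+odds) = 0.62769/1.6277 = 0.386.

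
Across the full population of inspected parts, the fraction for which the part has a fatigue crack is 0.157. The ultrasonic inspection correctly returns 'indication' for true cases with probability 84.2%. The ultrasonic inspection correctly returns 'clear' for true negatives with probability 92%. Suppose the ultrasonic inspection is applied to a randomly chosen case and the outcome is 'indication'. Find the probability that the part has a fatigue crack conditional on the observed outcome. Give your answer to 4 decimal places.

P(H | E) ≈ 0.6622

Let H be the event that the part has a fatigue crack. P(H) = 0.157, so P(¬H) = 0.843. With E the 'indication' result, P(E|H) = 0.842 and P(E|¬H) = 0.08.
P(E) = 0.842·0.157 + 0.08·0.843 = 0.13219 + 0.067440 = 0.19963.
By Bayes' theorem, P(H|E) = 0.13219 / 0.19963 = 0.6622.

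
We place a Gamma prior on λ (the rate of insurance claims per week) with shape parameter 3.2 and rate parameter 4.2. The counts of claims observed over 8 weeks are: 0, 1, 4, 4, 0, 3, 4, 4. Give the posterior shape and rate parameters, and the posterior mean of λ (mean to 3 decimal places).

Posterior: Gamma(shape=23.2, rate=12.2); mean ≈ 1.902

The Poisson likelihood adds the total count to the shape and the number of exposure periods to the rate. Here ∑xᵢ = 20 and n = 8, so shape 3.2→23.2 and rate 4.2→12.2.
E[λ | data] = 23.2/12.2 = 1.902.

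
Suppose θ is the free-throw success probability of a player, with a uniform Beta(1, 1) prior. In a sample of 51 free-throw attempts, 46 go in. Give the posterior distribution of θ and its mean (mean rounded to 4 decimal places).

Posterior: Beta(47, 6); mean ≈ 0.8868

Observing 46 successes and 5 failures updates Beta(1, 1) by adding the success and failure counts to the two shape parameters: α = 1+46 = 47, β = 1+5 = 6.
E[θ | data] = 47/(47+6) = 0.8868.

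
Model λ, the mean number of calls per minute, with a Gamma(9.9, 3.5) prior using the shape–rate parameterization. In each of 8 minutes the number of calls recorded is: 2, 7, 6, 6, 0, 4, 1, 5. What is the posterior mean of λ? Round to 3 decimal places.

Total count ∑xᵢ = 31 over n = 8 minutes.
Gamma is conjugate to the Poisson likelihood: posterior is Gamma(shape = 9.9+31 = 40.9, rate = 3.5+8 = 11.5).
Posterior mean = shape/rate = 40.9/11.5 = 3.557.

Posterior mean ≈ 3.557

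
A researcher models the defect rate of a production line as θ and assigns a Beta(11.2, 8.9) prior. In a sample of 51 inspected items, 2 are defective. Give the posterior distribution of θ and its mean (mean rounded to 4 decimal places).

Observing 2 successes and 49 failures updates Beta(11.2, 8.9) by adding the success and failure counts to the two shape parameters: α = 11.2+2 = 13.2, β = 8.9+49 = 57.9.
Posterior mean = α/(α+β) = 13.2/71.1 = 0.1857.

Posterior: Beta(13.2, 57.9); mean ≈ 0.1857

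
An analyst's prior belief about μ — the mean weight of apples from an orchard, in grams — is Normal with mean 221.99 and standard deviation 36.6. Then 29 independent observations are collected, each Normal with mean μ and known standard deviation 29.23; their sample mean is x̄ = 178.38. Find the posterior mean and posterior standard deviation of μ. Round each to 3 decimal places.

Posterior mean ≈ 179.319; posterior SD ≈ 5.369

Prior precision 1/τ₀² = 1/36.6² = 0.00074651; data precision n/σ² = 29/29.23² = 0.0339422.
Posterior precision = 0.00074651 + 0.0339422 = 0.0346887, giving posterior SD = 1/√0.0346887 = 5.369.
Posterior mean = (0.00074651·221.99 + 0.0339422·178.38) / 0.0346887 = 179.319.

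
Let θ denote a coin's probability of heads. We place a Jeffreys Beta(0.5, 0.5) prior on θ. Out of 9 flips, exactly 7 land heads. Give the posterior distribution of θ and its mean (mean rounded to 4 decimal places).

Posterior: Beta(7.5, 2.5); mean ≈ 0.7500

The binomial likelihood is conjugate to the Beta prior: with 7 successes and 2 failures, the posterior is Beta(0.5+7, 0.5+2) = Beta(7.5, 2.5).
Posterior mean = α/(α+β) = 7.5/10 = 0.7500.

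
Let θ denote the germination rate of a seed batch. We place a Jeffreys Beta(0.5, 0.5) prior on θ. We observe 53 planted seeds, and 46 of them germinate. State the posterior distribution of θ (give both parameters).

Posterior: Beta(46.5, 7.5)

The binomial likelihood is conjugate to the Beta prior: with 46 successes and 7 failures, the posterior is Beta(0.5+46, 0.5+7) = Beta(46.5, 7.5).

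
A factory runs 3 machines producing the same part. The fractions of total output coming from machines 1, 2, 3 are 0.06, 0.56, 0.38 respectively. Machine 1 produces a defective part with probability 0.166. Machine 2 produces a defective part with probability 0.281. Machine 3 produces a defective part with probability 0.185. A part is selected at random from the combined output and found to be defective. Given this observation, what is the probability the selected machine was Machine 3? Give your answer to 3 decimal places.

P(defective|M1) = 0.166; P(defective|M2) = 0.281; P(defective|M3) = 0.185.
Prior × likelihood for each source: 0.06·0.166=0.009960, 0.56·0.281=0.1574, 0.38·0.185=0.07030. Summing gives P(defective) = 0.23762.
P(Machine 3 | defective) = 0.07030 / 0.23762 = 0.296.

Posterior probability ≈ 0.296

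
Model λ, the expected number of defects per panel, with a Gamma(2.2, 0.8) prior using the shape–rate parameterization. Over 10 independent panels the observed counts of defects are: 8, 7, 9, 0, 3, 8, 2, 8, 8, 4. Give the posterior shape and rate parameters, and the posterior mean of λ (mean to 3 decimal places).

Posterior: Gamma(shape=59.2, rate=10.8); mean ≈ 5.481

The Poisson likelihood adds the total count to the shape and the number of exposure periods to the rate. Here ∑xᵢ = 57 and n = 10, so shape 2.2→59.2 and rate 0.8→10.8.
Posterior mean = shape/rate = 59.2/10.8 = 5.481.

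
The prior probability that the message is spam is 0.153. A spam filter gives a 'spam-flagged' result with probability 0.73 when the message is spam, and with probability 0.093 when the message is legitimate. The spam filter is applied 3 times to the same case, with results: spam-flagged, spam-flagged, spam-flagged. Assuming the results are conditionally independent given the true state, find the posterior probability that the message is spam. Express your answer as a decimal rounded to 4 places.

With H the event that the message is spam, the joint likelihood of the observed sequence is P(data|H) = 0.73·0.73·0.73 = 0.38902 and P(data|¬H) = 0.093·0.093·0.093 = 0.00080436.
Bayes: P(H|data) = 0.153·0.38902 / (0.153·0.38902 + 0.847·0.00080436) = 0.059520/0.060201 = 0.9887.

Posterior P(H) ≈ 0.9887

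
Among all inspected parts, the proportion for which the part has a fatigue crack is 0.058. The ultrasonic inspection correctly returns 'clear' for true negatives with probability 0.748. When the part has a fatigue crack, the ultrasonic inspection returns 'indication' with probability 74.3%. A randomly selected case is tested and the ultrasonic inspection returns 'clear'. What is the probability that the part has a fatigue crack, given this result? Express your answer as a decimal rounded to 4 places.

Write H for 'the part has a fatigue crack'. Prior odds H:¬H = 0.058/0.942 = 0.061571. For the 'clear' outcome, the likelihood ratio is 0.257/0.748 = 0.34358.
Posterior odds = 0.061571 × 0.34358 = 0.021155, so P(H|E) = 0.021155/(1+0.021155) = 0.0207.

P(H | E) ≈ 0.0207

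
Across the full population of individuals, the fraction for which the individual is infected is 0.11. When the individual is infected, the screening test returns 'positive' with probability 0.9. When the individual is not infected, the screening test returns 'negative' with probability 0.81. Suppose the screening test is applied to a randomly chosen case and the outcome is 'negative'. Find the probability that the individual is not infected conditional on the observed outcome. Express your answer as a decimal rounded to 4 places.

Write H for 'the individual is infected'. Prior odds H:¬H = 0.11/0.89 = 0.12360. For the 'negative' outcome, the likelihood ratio is 0.1/0.81 = 0.12346.
Posterior odds = 0.12360 × 0.12346 = 0.015259, so P(H|E) = 0.015259/(1+0.015259) = 0.0150. Then P(¬H|E) = 1 − 0.0150 = 0.9850.

P(¬H | E) ≈ 0.9850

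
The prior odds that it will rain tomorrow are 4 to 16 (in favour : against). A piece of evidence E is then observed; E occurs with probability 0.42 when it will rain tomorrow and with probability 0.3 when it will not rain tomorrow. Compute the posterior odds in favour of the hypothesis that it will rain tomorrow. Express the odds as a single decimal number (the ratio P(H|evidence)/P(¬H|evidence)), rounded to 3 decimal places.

Posterior odds ≈ 0.350

Prior odds = 4/16 = 0.25000. In log-odds, ln(0.25000) = -1.3863.
Add log likelihood ratio: ln(1.4000) = 0.33647.
Posterior log-odds = -1.0498, so posterior odds = exp(-1.0498) = 0.35000.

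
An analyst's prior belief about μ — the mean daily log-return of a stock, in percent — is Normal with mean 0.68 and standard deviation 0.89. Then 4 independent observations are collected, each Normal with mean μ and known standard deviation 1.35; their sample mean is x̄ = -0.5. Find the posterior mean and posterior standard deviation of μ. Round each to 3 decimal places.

Prior precision 1/τ₀² = 1/0.89² = 1.26247; data precision n/σ² = 4/1.35² = 2.19479.
Posterior precision = 1.26247 + 2.19479 = 3.45725, giving posterior SD = 1/√3.45725 = 0.538.
Posterior mean = (1.26247·0.68 + 2.19479·-0.5) / 3.45725 = -0.069.

Posterior mean ≈ -0.069; posterior SD ≈ 0.538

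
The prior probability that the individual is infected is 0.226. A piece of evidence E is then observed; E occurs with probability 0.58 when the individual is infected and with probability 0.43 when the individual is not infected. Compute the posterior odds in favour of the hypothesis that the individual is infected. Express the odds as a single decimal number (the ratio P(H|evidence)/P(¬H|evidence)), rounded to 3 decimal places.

Prior odds = 0.226/(1−0.226) = 0.29199.
Likelihood ratio for E = 0.58/0.43 = 1.3488.
Posterior odds = prior odds × LR = 0.39385.

Posterior odds ≈ 0.394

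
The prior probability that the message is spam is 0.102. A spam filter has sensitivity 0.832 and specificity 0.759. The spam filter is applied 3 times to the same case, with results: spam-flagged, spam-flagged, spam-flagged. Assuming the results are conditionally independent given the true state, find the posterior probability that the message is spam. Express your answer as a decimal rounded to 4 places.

Posterior P(H) ≈ 0.8237

With H the event that the message is spam, the joint likelihood of the observed sequence is P(data|H) = 0.832·0.832·0.832 = 0.57593 and P(data|¬H) = 0.241·0.241·0.241 = 0.013998.
Bayes: P(H|data) = 0.102·0.57593 / (0.102·0.57593 + 0.898·0.013998) = 0.058745/0.071315 = 0.8237.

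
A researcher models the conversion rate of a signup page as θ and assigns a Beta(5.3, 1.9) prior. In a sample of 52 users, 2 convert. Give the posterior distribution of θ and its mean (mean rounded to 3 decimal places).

The binomial likelihood is conjugate to the Beta prior: with 2 successes and 50 failures, the posterior is Beta(5.3+2, 1.9+50) = Beta(7.3, 51.9).
E[θ | data] = 7.3/(7.3+51.9) = 0.123.

Posterior: Beta(7.3, 51.9); mean ≈ 0.123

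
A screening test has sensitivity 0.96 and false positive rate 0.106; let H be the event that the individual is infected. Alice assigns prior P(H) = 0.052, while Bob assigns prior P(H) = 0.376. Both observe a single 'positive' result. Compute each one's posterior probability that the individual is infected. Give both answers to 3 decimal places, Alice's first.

P('+'|H) = 0.96, P('+'|¬H) = 0.106.
Alice: numerator 0.96·0.052 = 0.049920; evidence = 0.049920+0.106·0.948 = 0.15041; posterior = 0.332.
Bob: numerator 0.96·0.376 = 0.36096; evidence = 0.36096+0.106·0.624 = 0.42710; posterior = 0.845.

Alice: 0.332; Bob: 0.845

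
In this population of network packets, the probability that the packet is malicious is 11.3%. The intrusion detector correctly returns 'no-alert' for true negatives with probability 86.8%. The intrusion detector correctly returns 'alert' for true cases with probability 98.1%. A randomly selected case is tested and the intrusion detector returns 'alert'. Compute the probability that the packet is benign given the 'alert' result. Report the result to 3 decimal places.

Let H be the event that the packet is malicious. P(H) = 0.113, so P(¬H) = 0.887. With E the 'alert' result, P(E|H) = 0.981 and P(E|¬H) = 0.132.
P(E) = 0.981·0.113 + 0.132·0.887 = 0.11085 + 0.11708 = 0.22794.
By Bayes' theorem, P(H|E) = 0.11085 / 0.22794 = 0.486. Hence P(¬H|E) = 1 − 0.486 = 0.514.

P(¬H | E) ≈ 0.514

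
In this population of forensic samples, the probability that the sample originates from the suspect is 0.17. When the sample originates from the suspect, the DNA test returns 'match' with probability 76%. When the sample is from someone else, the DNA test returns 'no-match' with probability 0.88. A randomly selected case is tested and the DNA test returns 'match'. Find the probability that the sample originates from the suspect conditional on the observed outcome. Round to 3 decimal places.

Write H for 'the sample originates from the suspect'. Prior odds H:¬H = 0.17/0.83 = 0.20482. For the 'match' outcome, the likelihood ratio is 0.76/0.12 = 6.3333.
Posterior odds = 0.20482 × 6.3333 = 1.2972, so P(H|E) = 1.2972/(1+1.2972) = 0.565.

P(H | E) ≈ 0.565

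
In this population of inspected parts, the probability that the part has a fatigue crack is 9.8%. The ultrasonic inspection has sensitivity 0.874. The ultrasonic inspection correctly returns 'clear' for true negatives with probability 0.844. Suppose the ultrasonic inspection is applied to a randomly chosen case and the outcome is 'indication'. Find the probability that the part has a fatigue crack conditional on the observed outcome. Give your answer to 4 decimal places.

P(H | E) ≈ 0.3784

Write H for 'the part has a fatigue crack'. Prior odds H:¬H = 0.098/0.902 = 0.10865. For the 'indication' outcome, the likelihood ratio is 0.874/0.156 = 5.6026.
Posterior odds = 0.10865 × 5.6026 = 0.60870, so P(H|E) = 0.60870/(1+0.60870) = 0.3784.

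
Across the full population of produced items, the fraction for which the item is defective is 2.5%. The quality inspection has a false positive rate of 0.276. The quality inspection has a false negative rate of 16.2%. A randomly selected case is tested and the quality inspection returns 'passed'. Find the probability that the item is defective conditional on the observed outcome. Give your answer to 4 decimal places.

Write H for 'the item is defective'. Prior odds H:¬H = 0.025/0.975 = 0.025641. For the 'passed' outcome, the likelihood ratio is 0.162/0.724 = 0.22376.
Posterior odds = 0.025641 × 0.22376 = 0.0057374, so P(H|E) = 0.0057374/(1+0.0057374) = 0.0057.

P(H | E) ≈ 0.0057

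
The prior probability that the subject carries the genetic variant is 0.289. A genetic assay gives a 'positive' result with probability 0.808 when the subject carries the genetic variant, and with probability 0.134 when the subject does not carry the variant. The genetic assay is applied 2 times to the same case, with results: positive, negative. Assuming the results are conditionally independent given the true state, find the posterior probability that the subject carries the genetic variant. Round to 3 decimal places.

Posterior P(H) ≈ 0.352

Let H be the event that the subject carries the genetic variant; start with P(H) = 0.289. P('positive'|H) = 0.808, P('positive'|¬H) = 0.134.
Update on result 1 ('positive'): P(H) ← 0.808·0.2890 / (0.808·0.2890 + 0.134·0.7110) = 0.23351/0.32879 = 0.7102.
Update on result 2 ('negative'): P(H) ← 0.192·0.7102 / (0.192·0.7102 + 0.866·0.2898) = 0.13636/0.38731 = 0.3521.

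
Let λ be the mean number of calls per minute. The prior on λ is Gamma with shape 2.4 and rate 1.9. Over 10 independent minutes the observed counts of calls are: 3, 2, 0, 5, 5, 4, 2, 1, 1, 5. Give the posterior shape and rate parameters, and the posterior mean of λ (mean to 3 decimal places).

Total count ∑xᵢ = 28 over n = 10 minutes.
Gamma is conjugate to the Poisson likelihood: posterior is Gamma(shape = 2.4+28 = 30.4, rate = 1.9+10 = 11.9).
E[λ | data] = 30.4/11.9 = 2.555.

Posterior: Gamma(shape=30.4, rate=11.9); mean ≈ 2.555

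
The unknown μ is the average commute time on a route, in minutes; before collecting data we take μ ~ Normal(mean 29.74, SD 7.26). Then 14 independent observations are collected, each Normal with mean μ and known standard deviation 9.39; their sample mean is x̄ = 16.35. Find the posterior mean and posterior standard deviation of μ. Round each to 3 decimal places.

Prior precision 1/τ₀² = 1/7.26² = 0.0189726; data precision n/σ² = 14/9.39² = 0.158780.
Posterior precision = 0.0189726 + 0.158780 = 0.177753, giving posterior SD = 1/√0.177753 = 2.372.
Posterior mean = (0.0189726·29.74 + 0.158780·16.35) / 0.177753 = 17.779.

Posterior mean ≈ 17.779; posterior SD ≈ 2.372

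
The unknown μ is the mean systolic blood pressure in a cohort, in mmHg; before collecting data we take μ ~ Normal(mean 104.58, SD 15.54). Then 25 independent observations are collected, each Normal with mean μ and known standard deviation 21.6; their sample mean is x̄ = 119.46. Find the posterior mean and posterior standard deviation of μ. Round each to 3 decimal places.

Prior precision 1/τ₀² = 1/15.54² = 0.00414093; data precision n/σ² = 25/21.6² = 0.0535837.
Posterior precision = 0.00414093 + 0.0535837 = 0.0577246, giving posterior SD = 1/√0.0577246 = 4.162.
Posterior mean = (0.00414093·104.58 + 0.0535837·119.46) / 0.0577246 = 118.393.

Posterior mean ≈ 118.393; posterior SD ≈ 4.162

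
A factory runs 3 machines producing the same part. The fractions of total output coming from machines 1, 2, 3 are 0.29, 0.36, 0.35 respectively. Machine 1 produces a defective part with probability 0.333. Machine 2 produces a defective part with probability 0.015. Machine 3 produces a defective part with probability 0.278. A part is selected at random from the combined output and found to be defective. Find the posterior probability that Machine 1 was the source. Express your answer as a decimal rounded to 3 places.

Posterior probability ≈ 0.485

Tabulate prior·likelihood by source: [1] prior 0.29, lik 0.333, product 0.09657; [2] prior 0.36, lik 0.015, product 0.005400; [3] prior 0.35, lik 0.278, product 0.09730.
Normalizing constant = 0.19927; the posterior for Machine 1 is its product over the sum, 0.09657/0.19927 = 0.485.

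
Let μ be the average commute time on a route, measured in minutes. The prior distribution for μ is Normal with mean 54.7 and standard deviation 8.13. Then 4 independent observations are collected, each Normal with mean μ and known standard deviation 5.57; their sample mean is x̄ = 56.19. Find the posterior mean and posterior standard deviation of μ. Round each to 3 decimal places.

Posterior mean ≈ 56.034; posterior SD ≈ 2.635

With known σ, the Normal prior is conjugate. Weight on the data is w = (n/σ²)/(n/σ² + 1/τ₀²) = 0.128929/(0.128929+0.0151293) = 0.89498.
Posterior mean = w·x̄ + (1−w)·μ₀ = 0.89498·56.19 + 0.10502·54.7 = 56.034. Posterior variance = 1/(0.128929+0.0151293) = 6.94165, so SD = 2.635.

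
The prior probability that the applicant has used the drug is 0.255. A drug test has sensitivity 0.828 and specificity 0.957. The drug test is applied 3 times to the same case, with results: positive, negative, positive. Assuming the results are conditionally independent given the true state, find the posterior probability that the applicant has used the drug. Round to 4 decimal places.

With H the event that the applicant has used the drug, the joint likelihood of the observed sequence is P(data|H) = 0.828·0.172·0.828 = 0.11792 and P(data|¬H) = 0.043·0.957·0.043 = 0.0017695.
Bayes: P(H|data) = 0.255·0.11792 / (0.255·0.11792 + 0.745·0.0017695) = 0.030070/0.031388 = 0.9580.

Posterior P(H) ≈ 0.9580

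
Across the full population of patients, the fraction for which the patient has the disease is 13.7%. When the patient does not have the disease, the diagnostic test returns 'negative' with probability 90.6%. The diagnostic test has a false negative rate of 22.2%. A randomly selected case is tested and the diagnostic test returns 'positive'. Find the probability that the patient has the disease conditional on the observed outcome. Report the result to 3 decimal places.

P(H | E) ≈ 0.568

Let H be the event that the patient has the disease. P(H) = 0.137, so P(¬H) = 0.863. With E the 'positive' result, P(E|H) = 0.778 and P(E|¬H) = 0.094.
P(E) = 0.778·0.137 + 0.094·0.863 = 0.10659 + 0.081122 = 0.18771.
By Bayes' theorem, P(H|E) = 0.10659 / 0.18771 = 0.568.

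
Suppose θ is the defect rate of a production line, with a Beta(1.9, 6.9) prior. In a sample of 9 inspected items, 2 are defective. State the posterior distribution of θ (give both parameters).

The binomial likelihood is conjugate to the Beta prior: with 2 successes and 7 failures, the posterior is Beta(1.9+2, 6.9+7) = Beta(3.9, 13.9).

Posterior: Beta(3.9, 13.9)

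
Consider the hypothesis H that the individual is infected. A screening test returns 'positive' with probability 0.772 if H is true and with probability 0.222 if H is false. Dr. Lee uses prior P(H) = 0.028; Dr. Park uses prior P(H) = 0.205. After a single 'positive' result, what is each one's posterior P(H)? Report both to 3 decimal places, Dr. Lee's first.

Dr. Lee: 0.091; Dr. Park: 0.473

P('+'|H) = 0.772, P('+'|¬H) = 0.222.
Dr. Lee: numerator 0.772·0.028 = 0.021616; evidence = 0.021616+0.222·0.972 = 0.23740; posterior = 0.091.
Dr. Park: numerator 0.772·0.205 = 0.15826; evidence = 0.15826+0.222·0.795 = 0.33475; posterior = 0.473.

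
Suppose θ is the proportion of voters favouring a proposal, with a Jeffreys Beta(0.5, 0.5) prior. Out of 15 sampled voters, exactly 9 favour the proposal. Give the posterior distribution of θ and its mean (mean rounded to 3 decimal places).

Posterior: Beta(9.5, 6.5); mean ≈ 0.594

Observing 9 successes and 6 failures updates Beta(0.5, 0.5) by adding the success and failure counts to the two shape parameters: α = 0.5+9 = 9.5, β = 0.5+6 = 6.5.
Posterior mean = α/(α+β) = 9.5/16 = 0.594.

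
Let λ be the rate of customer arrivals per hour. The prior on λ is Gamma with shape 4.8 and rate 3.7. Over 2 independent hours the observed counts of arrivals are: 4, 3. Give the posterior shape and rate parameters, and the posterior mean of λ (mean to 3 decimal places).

Total count ∑xᵢ = 7 over n = 2 hours.
Gamma is conjugate to the Poisson likelihood: posterior is Gamma(shape = 4.8+7 = 11.8, rate = 3.7+2 = 5.7).
Posterior mean = shape/rate = 11.8/5.7 = 2.070.

Posterior: Gamma(shape=11.8, rate=5.7); mean ≈ 2.070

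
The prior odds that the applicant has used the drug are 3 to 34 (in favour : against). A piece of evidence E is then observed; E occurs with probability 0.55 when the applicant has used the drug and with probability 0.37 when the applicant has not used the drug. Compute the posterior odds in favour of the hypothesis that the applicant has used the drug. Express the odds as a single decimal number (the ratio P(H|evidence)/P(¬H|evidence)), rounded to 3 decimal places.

Prior odds = 3/34 = 0.088235.
Likelihood ratio for E = 0.55/0.37 = 1.4865.
Posterior odds = prior odds × LR = 0.13116.

Posterior odds ≈ 0.131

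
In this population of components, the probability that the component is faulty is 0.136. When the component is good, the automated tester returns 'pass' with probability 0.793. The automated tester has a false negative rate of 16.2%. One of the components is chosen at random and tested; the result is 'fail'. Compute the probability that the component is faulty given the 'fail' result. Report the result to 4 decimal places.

P(H | E) ≈ 0.3892

Write H for 'the component is faulty'. Prior odds H:¬H = 0.136/0.864 = 0.15741. For the 'fail' outcome, the likelihood ratio is 0.838/0.207 = 4.0483.
Posterior odds = 0.15741 × 4.0483 = 0.63723, so P(H|E) = 0.63723/(1+0.63723) = 0.3892.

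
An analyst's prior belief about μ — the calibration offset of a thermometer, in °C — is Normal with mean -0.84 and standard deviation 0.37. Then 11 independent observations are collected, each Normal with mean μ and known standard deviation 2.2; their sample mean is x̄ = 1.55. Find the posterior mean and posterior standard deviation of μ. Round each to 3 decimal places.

Prior precision 1/τ₀² = 1/0.37² = 7.30460; data precision n/σ² = 11/2.2² = 2.27273.
Posterior precision = 7.30460 + 2.27273 = 9.57733, giving posterior SD = 1/√9.57733 = 0.323.
Posterior mean = (7.30460·-0.84 + 2.27273·1.55) / 9.57733 = -0.273.

Posterior mean ≈ -0.273; posterior SD ≈ 0.323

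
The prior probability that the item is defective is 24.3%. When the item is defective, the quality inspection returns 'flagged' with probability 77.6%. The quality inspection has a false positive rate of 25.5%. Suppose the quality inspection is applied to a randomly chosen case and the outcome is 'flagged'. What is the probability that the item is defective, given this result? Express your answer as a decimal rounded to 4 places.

Write H for 'the item is defective'. Prior odds H:¬H = 0.243/0.757 = 0.32100. For the 'flagged' outcome, the likelihood ratio is 0.776/0.255 = 3.0431.
Posterior odds = 0.32100 × 3.0431 = 0.97686, so P(H|E) = 0.97686/(1+0.97686) = 0.4941.

P(H | E) ≈ 0.4941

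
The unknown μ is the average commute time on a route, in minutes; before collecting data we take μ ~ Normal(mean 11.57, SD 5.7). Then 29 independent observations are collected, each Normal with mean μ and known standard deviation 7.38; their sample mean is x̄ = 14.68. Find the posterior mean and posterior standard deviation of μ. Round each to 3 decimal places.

Posterior mean ≈ 14.510; posterior SD ≈ 1.332

Prior precision 1/τ₀² = 1/5.7² = 0.0307787; data precision n/σ² = 29/7.38² = 0.532458.
Posterior precision = 0.0307787 + 0.532458 = 0.563237, giving posterior SD = 1/√0.563237 = 1.332.
Posterior mean = (0.0307787·11.57 + 0.532458·14.68) / 0.563237 = 14.510.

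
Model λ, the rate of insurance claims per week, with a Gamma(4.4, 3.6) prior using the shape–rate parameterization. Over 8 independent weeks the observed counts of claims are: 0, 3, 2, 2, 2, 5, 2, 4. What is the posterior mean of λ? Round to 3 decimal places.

Posterior mean ≈ 2.103

Total count ∑xᵢ = 20 over n = 8 weeks.
Gamma is conjugate to the Poisson likelihood: posterior is Gamma(shape = 4.4+20 = 24.4, rate = 3.6+8 = 11.6).
E[λ | data] = 24.4/11.6 = 2.103.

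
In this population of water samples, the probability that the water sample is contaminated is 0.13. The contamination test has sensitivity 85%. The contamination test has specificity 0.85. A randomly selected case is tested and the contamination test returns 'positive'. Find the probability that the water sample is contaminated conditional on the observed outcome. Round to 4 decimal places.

P(H | E) ≈ 0.4585

Let H be the event that the water sample is contaminated. P(H) = 0.13, so P(¬H) = 0.87. With E the 'positive' result, P(E|H) = 0.85 and P(E|¬H) = 0.15.
P(E) = 0.85·0.13 + 0.15·0.87 = 0.11050 + 0.13050 = 0.24100.
By Bayes' theorem, P(H|E) = 0.11050 / 0.24100 = 0.4585.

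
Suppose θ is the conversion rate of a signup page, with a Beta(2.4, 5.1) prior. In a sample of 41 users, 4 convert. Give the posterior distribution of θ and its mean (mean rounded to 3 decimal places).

The binomial likelihood is conjugate to the Beta prior: with 4 successes and 37 failures, the posterior is Beta(2.4+4, 5.1+37) = Beta(6.4, 42.1).
Posterior mean = α/(α+β) = 6.4/48.5 = 0.132.

Posterior: Beta(6.4, 42.1); mean ≈ 0.132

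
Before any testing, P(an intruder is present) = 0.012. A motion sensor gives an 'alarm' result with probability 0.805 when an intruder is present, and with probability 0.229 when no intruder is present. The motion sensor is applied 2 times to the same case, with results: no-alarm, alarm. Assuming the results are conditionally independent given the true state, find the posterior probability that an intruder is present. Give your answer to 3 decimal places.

With H the event that an intruder is present, the joint likelihood of the observed sequence is P(data|H) = 0.195·0.805 = 0.15698 and P(data|¬H) = 0.771·0.229 = 0.17656.
Bayes: P(H|data) = 0.012·0.15698 / (0.012·0.15698 + 0.988·0.17656) = 0.0018837/0.17632 = 0.0107.

Posterior P(H) ≈ 0.011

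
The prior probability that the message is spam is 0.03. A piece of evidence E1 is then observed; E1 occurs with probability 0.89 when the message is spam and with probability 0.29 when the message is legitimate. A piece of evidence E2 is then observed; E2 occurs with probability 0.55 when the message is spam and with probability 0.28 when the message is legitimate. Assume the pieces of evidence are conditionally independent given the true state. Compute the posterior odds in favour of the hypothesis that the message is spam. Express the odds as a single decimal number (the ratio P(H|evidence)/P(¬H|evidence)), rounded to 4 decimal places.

Prior odds = 0.03/(1−0.03) = 0.030928. In log-odds, ln(0.030928) = -3.4761.
Add log likelihood ratios: ln(3.0690) + ln(1.9643) = 1.7965.
Posterior log-odds = -1.6796, so posterior odds = exp(-1.6796) = 0.18644.

Posterior odds ≈ 0.1864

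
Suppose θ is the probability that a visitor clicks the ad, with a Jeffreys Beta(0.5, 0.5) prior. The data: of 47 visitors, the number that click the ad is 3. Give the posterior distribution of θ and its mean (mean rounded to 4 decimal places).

Posterior: Beta(3.5, 44.5); mean ≈ 0.0729

The binomial likelihood is conjugate to the Beta prior: with 3 successes and 44 failures, the posterior is Beta(0.5+3, 0.5+44) = Beta(3.5, 44.5).
E[θ | data] = 3.5/(3.5+44.5) = 0.0729.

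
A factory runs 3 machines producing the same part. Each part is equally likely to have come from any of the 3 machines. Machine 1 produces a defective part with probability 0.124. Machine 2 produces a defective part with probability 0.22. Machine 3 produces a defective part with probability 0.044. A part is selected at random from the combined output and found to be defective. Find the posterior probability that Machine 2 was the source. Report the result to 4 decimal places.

Posterior probability ≈ 0.5670

Tabulate prior·likelihood by source: [1] prior 0.333333, lik 0.124, product 0.04133; [2] prior 0.333333, lik 0.22, product 0.07333; [3] prior 0.333333, lik 0.044, product 0.01467.
Normalizing constant = 0.12933; the posterior for Machine 2 is its product over the sum, 0.07333/0.12933 = 0.5670.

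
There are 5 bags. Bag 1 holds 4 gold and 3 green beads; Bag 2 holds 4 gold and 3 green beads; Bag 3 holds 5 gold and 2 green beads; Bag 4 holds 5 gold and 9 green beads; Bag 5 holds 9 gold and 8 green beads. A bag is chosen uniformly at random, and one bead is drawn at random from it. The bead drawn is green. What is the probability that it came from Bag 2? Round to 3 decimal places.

Tabulate prior·likelihood by source: [1] prior 0.2, lik 0.4286, product 0.08571; [2] prior 0.2, lik 0.4286, product 0.08571; [3] prior 0.2, lik 0.2857, product 0.05714; [4] prior 0.2, lik 0.6429, product 0.1286; [5] prior 0.2, lik 0.4706, product 0.09412.
Normalizing constant = 0.45126; the posterior for Bag 2 is its product over the sum, 0.08571/0.45126 = 0.190.

Posterior probability ≈ 0.190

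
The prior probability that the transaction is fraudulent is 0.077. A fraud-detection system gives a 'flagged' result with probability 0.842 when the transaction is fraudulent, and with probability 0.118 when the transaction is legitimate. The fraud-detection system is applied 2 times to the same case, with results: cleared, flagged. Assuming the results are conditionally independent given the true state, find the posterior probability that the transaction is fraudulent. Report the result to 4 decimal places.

Posterior P(H) ≈ 0.0964

Let H be the event that the transaction is fraudulent; start with P(H) = 0.077. P('flagged'|H) = 0.842, P('flagged'|¬H) = 0.118.
Update on result 1 ('cleared'): P(H) ← 0.158·0.0770 / (0.158·0.0770 + 0.882·0.9230) = 0.012166/0.82625 = 0.0147.
Update on result 2 ('flagged'): P(H) ← 0.842·0.0147 / (0.842·0.0147 + 0.118·0.9853) = 0.012398/0.12866 = 0.0964.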